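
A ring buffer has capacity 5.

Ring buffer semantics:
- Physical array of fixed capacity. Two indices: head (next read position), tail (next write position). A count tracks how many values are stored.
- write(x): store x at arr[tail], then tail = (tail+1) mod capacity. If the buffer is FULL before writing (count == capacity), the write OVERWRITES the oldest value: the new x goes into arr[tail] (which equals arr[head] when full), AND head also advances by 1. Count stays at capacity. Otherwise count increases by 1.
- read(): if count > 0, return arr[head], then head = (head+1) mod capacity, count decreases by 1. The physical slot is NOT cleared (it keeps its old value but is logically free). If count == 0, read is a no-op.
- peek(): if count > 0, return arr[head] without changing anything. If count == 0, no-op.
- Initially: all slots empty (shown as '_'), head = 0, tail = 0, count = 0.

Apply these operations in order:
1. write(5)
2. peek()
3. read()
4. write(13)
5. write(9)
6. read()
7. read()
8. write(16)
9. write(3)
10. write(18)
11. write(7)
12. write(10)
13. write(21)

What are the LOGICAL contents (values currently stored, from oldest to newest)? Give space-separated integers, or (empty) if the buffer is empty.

Answer: 3 18 7 10 21

Derivation:
After op 1 (write(5)): arr=[5 _ _ _ _] head=0 tail=1 count=1
After op 2 (peek()): arr=[5 _ _ _ _] head=0 tail=1 count=1
After op 3 (read()): arr=[5 _ _ _ _] head=1 tail=1 count=0
After op 4 (write(13)): arr=[5 13 _ _ _] head=1 tail=2 count=1
After op 5 (write(9)): arr=[5 13 9 _ _] head=1 tail=3 count=2
After op 6 (read()): arr=[5 13 9 _ _] head=2 tail=3 count=1
After op 7 (read()): arr=[5 13 9 _ _] head=3 tail=3 count=0
After op 8 (write(16)): arr=[5 13 9 16 _] head=3 tail=4 count=1
After op 9 (write(3)): arr=[5 13 9 16 3] head=3 tail=0 count=2
After op 10 (write(18)): arr=[18 13 9 16 3] head=3 tail=1 count=3
After op 11 (write(7)): arr=[18 7 9 16 3] head=3 tail=2 count=4
After op 12 (write(10)): arr=[18 7 10 16 3] head=3 tail=3 count=5
After op 13 (write(21)): arr=[18 7 10 21 3] head=4 tail=4 count=5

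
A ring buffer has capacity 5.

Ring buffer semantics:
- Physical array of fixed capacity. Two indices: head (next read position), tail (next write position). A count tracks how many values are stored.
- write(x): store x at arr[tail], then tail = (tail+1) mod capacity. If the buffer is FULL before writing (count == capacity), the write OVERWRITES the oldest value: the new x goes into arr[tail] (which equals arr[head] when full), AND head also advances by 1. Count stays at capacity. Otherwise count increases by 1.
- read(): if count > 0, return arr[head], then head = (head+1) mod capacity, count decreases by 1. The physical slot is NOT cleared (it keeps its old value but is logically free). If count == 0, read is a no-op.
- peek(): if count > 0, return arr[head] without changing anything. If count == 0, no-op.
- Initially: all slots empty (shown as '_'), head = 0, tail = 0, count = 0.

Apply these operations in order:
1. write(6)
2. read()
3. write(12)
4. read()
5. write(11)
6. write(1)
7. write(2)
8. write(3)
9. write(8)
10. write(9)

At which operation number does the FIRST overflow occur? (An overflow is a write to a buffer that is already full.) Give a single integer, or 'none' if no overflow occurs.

Answer: 10

Derivation:
After op 1 (write(6)): arr=[6 _ _ _ _] head=0 tail=1 count=1
After op 2 (read()): arr=[6 _ _ _ _] head=1 tail=1 count=0
After op 3 (write(12)): arr=[6 12 _ _ _] head=1 tail=2 count=1
After op 4 (read()): arr=[6 12 _ _ _] head=2 tail=2 count=0
After op 5 (write(11)): arr=[6 12 11 _ _] head=2 tail=3 count=1
After op 6 (write(1)): arr=[6 12 11 1 _] head=2 tail=4 count=2
After op 7 (write(2)): arr=[6 12 11 1 2] head=2 tail=0 count=3
After op 8 (write(3)): arr=[3 12 11 1 2] head=2 tail=1 count=4
After op 9 (write(8)): arr=[3 8 11 1 2] head=2 tail=2 count=5
After op 10 (write(9)): arr=[3 8 9 1 2] head=3 tail=3 count=5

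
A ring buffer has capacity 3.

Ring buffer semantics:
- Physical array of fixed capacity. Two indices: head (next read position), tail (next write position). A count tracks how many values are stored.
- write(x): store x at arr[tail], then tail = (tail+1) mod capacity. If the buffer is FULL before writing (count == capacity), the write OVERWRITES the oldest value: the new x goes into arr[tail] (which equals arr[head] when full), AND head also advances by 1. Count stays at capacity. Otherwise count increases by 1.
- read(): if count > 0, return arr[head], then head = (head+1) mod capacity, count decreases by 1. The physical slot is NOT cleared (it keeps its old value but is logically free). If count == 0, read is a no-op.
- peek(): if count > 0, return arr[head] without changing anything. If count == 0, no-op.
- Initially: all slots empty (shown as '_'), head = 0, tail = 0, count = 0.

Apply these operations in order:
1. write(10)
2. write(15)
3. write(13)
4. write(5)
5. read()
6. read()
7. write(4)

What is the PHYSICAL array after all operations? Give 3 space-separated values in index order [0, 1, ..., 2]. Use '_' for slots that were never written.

After op 1 (write(10)): arr=[10 _ _] head=0 tail=1 count=1
After op 2 (write(15)): arr=[10 15 _] head=0 tail=2 count=2
After op 3 (write(13)): arr=[10 15 13] head=0 tail=0 count=3
After op 4 (write(5)): arr=[5 15 13] head=1 tail=1 count=3
After op 5 (read()): arr=[5 15 13] head=2 tail=1 count=2
After op 6 (read()): arr=[5 15 13] head=0 tail=1 count=1
After op 7 (write(4)): arr=[5 4 13] head=0 tail=2 count=2

Answer: 5 4 13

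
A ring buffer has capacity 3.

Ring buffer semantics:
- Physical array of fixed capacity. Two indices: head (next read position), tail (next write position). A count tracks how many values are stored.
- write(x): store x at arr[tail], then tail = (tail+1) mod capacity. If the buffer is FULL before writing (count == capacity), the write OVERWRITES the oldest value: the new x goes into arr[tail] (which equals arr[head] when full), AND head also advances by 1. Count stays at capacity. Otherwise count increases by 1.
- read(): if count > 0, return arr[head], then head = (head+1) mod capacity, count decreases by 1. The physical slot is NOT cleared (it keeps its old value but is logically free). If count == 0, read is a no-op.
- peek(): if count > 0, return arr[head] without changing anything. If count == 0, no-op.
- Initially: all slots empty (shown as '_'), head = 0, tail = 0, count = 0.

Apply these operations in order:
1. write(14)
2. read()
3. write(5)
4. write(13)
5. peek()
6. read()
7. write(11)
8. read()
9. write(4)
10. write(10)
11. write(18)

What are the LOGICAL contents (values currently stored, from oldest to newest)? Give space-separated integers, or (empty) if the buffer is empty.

After op 1 (write(14)): arr=[14 _ _] head=0 tail=1 count=1
After op 2 (read()): arr=[14 _ _] head=1 tail=1 count=0
After op 3 (write(5)): arr=[14 5 _] head=1 tail=2 count=1
After op 4 (write(13)): arr=[14 5 13] head=1 tail=0 count=2
After op 5 (peek()): arr=[14 5 13] head=1 tail=0 count=2
After op 6 (read()): arr=[14 5 13] head=2 tail=0 count=1
After op 7 (write(11)): arr=[11 5 13] head=2 tail=1 count=2
After op 8 (read()): arr=[11 5 13] head=0 tail=1 count=1
After op 9 (write(4)): arr=[11 4 13] head=0 tail=2 count=2
After op 10 (write(10)): arr=[11 4 10] head=0 tail=0 count=3
After op 11 (write(18)): arr=[18 4 10] head=1 tail=1 count=3

Answer: 4 10 18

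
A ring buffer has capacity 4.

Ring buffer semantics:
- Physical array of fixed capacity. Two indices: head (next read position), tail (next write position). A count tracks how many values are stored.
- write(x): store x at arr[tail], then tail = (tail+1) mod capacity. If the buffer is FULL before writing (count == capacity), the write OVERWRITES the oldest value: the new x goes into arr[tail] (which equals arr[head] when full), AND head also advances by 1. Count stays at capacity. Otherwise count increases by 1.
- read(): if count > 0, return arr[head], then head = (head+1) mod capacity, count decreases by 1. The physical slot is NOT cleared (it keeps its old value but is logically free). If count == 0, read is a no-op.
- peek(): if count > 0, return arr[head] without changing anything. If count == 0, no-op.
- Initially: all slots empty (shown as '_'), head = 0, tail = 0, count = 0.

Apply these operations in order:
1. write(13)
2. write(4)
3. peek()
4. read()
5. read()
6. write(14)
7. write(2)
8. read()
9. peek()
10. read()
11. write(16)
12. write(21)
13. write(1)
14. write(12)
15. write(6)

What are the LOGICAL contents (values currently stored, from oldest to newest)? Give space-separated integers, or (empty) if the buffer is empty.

Answer: 21 1 12 6

Derivation:
After op 1 (write(13)): arr=[13 _ _ _] head=0 tail=1 count=1
After op 2 (write(4)): arr=[13 4 _ _] head=0 tail=2 count=2
After op 3 (peek()): arr=[13 4 _ _] head=0 tail=2 count=2
After op 4 (read()): arr=[13 4 _ _] head=1 tail=2 count=1
After op 5 (read()): arr=[13 4 _ _] head=2 tail=2 count=0
After op 6 (write(14)): arr=[13 4 14 _] head=2 tail=3 count=1
After op 7 (write(2)): arr=[13 4 14 2] head=2 tail=0 count=2
After op 8 (read()): arr=[13 4 14 2] head=3 tail=0 count=1
After op 9 (peek()): arr=[13 4 14 2] head=3 tail=0 count=1
After op 10 (read()): arr=[13 4 14 2] head=0 tail=0 count=0
After op 11 (write(16)): arr=[16 4 14 2] head=0 tail=1 count=1
After op 12 (write(21)): arr=[16 21 14 2] head=0 tail=2 count=2
After op 13 (write(1)): arr=[16 21 1 2] head=0 tail=3 count=3
After op 14 (write(12)): arr=[16 21 1 12] head=0 tail=0 count=4
After op 15 (write(6)): arr=[6 21 1 12] head=1 tail=1 count=4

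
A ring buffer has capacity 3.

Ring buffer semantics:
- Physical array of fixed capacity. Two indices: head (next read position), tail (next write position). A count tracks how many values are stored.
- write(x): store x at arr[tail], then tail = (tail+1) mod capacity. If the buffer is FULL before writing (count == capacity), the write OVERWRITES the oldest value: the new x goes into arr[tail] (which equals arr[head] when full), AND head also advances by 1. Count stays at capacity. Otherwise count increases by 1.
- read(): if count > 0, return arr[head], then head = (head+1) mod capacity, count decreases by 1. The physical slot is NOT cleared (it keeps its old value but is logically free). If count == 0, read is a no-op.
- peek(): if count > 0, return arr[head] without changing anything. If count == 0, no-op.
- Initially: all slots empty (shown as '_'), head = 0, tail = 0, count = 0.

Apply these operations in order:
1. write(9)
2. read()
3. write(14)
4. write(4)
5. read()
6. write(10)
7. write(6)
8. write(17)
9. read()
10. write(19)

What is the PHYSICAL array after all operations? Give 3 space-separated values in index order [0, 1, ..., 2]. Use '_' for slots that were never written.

Answer: 19 6 17

Derivation:
After op 1 (write(9)): arr=[9 _ _] head=0 tail=1 count=1
After op 2 (read()): arr=[9 _ _] head=1 tail=1 count=0
After op 3 (write(14)): arr=[9 14 _] head=1 tail=2 count=1
After op 4 (write(4)): arr=[9 14 4] head=1 tail=0 count=2
After op 5 (read()): arr=[9 14 4] head=2 tail=0 count=1
After op 6 (write(10)): arr=[10 14 4] head=2 tail=1 count=2
After op 7 (write(6)): arr=[10 6 4] head=2 tail=2 count=3
After op 8 (write(17)): arr=[10 6 17] head=0 tail=0 count=3
After op 9 (read()): arr=[10 6 17] head=1 tail=0 count=2
After op 10 (write(19)): arr=[19 6 17] head=1 tail=1 count=3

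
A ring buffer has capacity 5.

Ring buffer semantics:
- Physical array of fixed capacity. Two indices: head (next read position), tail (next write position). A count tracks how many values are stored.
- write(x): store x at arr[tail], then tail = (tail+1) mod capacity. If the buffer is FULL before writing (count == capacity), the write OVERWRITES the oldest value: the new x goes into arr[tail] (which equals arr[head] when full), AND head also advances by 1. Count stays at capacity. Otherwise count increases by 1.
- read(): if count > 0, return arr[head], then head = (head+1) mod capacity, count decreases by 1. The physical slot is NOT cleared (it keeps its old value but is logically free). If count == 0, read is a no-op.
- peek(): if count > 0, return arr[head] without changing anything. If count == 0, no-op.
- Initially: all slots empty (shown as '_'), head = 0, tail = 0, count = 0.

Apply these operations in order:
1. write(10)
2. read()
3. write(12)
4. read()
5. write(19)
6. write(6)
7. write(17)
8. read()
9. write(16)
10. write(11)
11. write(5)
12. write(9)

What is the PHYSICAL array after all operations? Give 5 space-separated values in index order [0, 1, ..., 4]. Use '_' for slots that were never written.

After op 1 (write(10)): arr=[10 _ _ _ _] head=0 tail=1 count=1
After op 2 (read()): arr=[10 _ _ _ _] head=1 tail=1 count=0
After op 3 (write(12)): arr=[10 12 _ _ _] head=1 tail=2 count=1
After op 4 (read()): arr=[10 12 _ _ _] head=2 tail=2 count=0
After op 5 (write(19)): arr=[10 12 19 _ _] head=2 tail=3 count=1
After op 6 (write(6)): arr=[10 12 19 6 _] head=2 tail=4 count=2
After op 7 (write(17)): arr=[10 12 19 6 17] head=2 tail=0 count=3
After op 8 (read()): arr=[10 12 19 6 17] head=3 tail=0 count=2
After op 9 (write(16)): arr=[16 12 19 6 17] head=3 tail=1 count=3
After op 10 (write(11)): arr=[16 11 19 6 17] head=3 tail=2 count=4
After op 11 (write(5)): arr=[16 11 5 6 17] head=3 tail=3 count=5
After op 12 (write(9)): arr=[16 11 5 9 17] head=4 tail=4 count=5

Answer: 16 11 5 9 17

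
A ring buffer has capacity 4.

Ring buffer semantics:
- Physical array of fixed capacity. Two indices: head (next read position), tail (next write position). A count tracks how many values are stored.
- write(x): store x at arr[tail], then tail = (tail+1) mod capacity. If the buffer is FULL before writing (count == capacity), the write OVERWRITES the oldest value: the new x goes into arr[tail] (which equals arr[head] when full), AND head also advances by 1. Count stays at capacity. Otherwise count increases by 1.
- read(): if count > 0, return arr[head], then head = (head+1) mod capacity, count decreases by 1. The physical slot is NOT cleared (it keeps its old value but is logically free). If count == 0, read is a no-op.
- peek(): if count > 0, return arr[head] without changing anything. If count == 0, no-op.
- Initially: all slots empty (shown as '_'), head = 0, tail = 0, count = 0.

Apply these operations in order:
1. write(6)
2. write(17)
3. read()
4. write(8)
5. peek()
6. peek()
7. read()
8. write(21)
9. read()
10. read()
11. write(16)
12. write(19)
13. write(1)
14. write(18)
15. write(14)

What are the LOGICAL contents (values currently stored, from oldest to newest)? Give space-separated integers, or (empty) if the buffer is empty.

Answer: 19 1 18 14

Derivation:
After op 1 (write(6)): arr=[6 _ _ _] head=0 tail=1 count=1
After op 2 (write(17)): arr=[6 17 _ _] head=0 tail=2 count=2
After op 3 (read()): arr=[6 17 _ _] head=1 tail=2 count=1
After op 4 (write(8)): arr=[6 17 8 _] head=1 tail=3 count=2
After op 5 (peek()): arr=[6 17 8 _] head=1 tail=3 count=2
After op 6 (peek()): arr=[6 17 8 _] head=1 tail=3 count=2
After op 7 (read()): arr=[6 17 8 _] head=2 tail=3 count=1
After op 8 (write(21)): arr=[6 17 8 21] head=2 tail=0 count=2
After op 9 (read()): arr=[6 17 8 21] head=3 tail=0 count=1
After op 10 (read()): arr=[6 17 8 21] head=0 tail=0 count=0
After op 11 (write(16)): arr=[16 17 8 21] head=0 tail=1 count=1
After op 12 (write(19)): arr=[16 19 8 21] head=0 tail=2 count=2
After op 13 (write(1)): arr=[16 19 1 21] head=0 tail=3 count=3
After op 14 (write(18)): arr=[16 19 1 18] head=0 tail=0 count=4
After op 15 (write(14)): arr=[14 19 1 18] head=1 tail=1 count=4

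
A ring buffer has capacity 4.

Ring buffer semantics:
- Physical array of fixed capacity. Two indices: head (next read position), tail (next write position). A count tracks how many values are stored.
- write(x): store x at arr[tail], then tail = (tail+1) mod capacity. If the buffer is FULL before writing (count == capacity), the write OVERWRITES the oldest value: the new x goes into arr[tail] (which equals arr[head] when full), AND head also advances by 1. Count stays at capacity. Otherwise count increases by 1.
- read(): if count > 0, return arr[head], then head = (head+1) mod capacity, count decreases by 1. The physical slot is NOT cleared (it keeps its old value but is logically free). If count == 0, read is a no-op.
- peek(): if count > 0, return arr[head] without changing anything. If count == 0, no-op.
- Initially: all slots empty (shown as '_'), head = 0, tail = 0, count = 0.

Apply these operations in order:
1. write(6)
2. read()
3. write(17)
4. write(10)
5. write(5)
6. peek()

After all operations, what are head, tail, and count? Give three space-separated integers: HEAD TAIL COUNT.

After op 1 (write(6)): arr=[6 _ _ _] head=0 tail=1 count=1
After op 2 (read()): arr=[6 _ _ _] head=1 tail=1 count=0
After op 3 (write(17)): arr=[6 17 _ _] head=1 tail=2 count=1
After op 4 (write(10)): arr=[6 17 10 _] head=1 tail=3 count=2
After op 5 (write(5)): arr=[6 17 10 5] head=1 tail=0 count=3
After op 6 (peek()): arr=[6 17 10 5] head=1 tail=0 count=3

Answer: 1 0 3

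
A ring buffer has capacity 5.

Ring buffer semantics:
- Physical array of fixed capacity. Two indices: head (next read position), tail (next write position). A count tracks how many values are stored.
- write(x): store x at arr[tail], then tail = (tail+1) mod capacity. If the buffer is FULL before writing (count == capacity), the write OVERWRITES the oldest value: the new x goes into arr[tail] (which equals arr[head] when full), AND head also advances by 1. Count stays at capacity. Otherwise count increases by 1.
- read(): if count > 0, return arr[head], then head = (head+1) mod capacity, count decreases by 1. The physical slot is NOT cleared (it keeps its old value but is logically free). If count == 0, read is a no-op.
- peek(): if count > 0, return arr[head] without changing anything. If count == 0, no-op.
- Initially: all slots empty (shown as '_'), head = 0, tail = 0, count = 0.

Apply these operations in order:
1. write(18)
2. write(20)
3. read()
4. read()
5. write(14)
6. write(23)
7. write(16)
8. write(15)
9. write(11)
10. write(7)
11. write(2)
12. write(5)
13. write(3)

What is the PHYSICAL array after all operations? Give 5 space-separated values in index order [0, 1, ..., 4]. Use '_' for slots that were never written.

Answer: 3 11 7 2 5

Derivation:
After op 1 (write(18)): arr=[18 _ _ _ _] head=0 tail=1 count=1
After op 2 (write(20)): arr=[18 20 _ _ _] head=0 tail=2 count=2
After op 3 (read()): arr=[18 20 _ _ _] head=1 tail=2 count=1
After op 4 (read()): arr=[18 20 _ _ _] head=2 tail=2 count=0
After op 5 (write(14)): arr=[18 20 14 _ _] head=2 tail=3 count=1
After op 6 (write(23)): arr=[18 20 14 23 _] head=2 tail=4 count=2
After op 7 (write(16)): arr=[18 20 14 23 16] head=2 tail=0 count=3
After op 8 (write(15)): arr=[15 20 14 23 16] head=2 tail=1 count=4
After op 9 (write(11)): arr=[15 11 14 23 16] head=2 tail=2 count=5
After op 10 (write(7)): arr=[15 11 7 23 16] head=3 tail=3 count=5
After op 11 (write(2)): arr=[15 11 7 2 16] head=4 tail=4 count=5
After op 12 (write(5)): arr=[15 11 7 2 5] head=0 tail=0 count=5
After op 13 (write(3)): arr=[3 11 7 2 5] head=1 tail=1 count=5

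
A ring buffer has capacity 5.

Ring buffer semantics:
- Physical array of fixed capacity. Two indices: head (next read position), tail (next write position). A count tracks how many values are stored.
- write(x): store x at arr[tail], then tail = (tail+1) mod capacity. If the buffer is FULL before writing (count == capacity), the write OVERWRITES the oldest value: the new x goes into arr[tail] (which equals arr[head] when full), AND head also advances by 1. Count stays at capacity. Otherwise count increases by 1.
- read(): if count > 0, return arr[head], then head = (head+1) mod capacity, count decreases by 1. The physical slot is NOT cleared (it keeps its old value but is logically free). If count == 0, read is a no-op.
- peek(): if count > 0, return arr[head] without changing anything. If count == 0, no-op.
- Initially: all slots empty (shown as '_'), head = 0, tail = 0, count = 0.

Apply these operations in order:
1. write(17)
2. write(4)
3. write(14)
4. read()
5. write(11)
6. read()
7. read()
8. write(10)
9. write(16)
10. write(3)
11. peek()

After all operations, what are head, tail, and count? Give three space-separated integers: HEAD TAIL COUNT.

Answer: 3 2 4

Derivation:
After op 1 (write(17)): arr=[17 _ _ _ _] head=0 tail=1 count=1
After op 2 (write(4)): arr=[17 4 _ _ _] head=0 tail=2 count=2
After op 3 (write(14)): arr=[17 4 14 _ _] head=0 tail=3 count=3
After op 4 (read()): arr=[17 4 14 _ _] head=1 tail=3 count=2
After op 5 (write(11)): arr=[17 4 14 11 _] head=1 tail=4 count=3
After op 6 (read()): arr=[17 4 14 11 _] head=2 tail=4 count=2
After op 7 (read()): arr=[17 4 14 11 _] head=3 tail=4 count=1
After op 8 (write(10)): arr=[17 4 14 11 10] head=3 tail=0 count=2
After op 9 (write(16)): arr=[16 4 14 11 10] head=3 tail=1 count=3
After op 10 (write(3)): arr=[16 3 14 11 10] head=3 tail=2 count=4
After op 11 (peek()): arr=[16 3 14 11 10] head=3 tail=2 count=4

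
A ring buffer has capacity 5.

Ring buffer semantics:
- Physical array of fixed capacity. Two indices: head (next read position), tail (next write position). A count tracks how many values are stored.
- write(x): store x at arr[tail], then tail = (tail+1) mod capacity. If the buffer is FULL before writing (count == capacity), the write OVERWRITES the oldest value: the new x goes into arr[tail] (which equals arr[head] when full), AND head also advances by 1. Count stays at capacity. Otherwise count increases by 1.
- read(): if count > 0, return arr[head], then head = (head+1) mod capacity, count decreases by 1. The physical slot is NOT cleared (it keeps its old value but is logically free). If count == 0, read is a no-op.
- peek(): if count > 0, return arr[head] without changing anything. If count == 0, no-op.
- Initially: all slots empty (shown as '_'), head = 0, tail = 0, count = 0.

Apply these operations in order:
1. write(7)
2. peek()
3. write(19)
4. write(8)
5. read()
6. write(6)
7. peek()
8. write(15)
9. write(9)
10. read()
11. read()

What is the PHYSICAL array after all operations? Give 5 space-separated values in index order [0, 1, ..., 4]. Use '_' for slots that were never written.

Answer: 9 19 8 6 15

Derivation:
After op 1 (write(7)): arr=[7 _ _ _ _] head=0 tail=1 count=1
After op 2 (peek()): arr=[7 _ _ _ _] head=0 tail=1 count=1
After op 3 (write(19)): arr=[7 19 _ _ _] head=0 tail=2 count=2
After op 4 (write(8)): arr=[7 19 8 _ _] head=0 tail=3 count=3
After op 5 (read()): arr=[7 19 8 _ _] head=1 tail=3 count=2
After op 6 (write(6)): arr=[7 19 8 6 _] head=1 tail=4 count=3
After op 7 (peek()): arr=[7 19 8 6 _] head=1 tail=4 count=3
After op 8 (write(15)): arr=[7 19 8 6 15] head=1 tail=0 count=4
After op 9 (write(9)): arr=[9 19 8 6 15] head=1 tail=1 count=5
After op 10 (read()): arr=[9 19 8 6 15] head=2 tail=1 count=4
After op 11 (read()): arr=[9 19 8 6 15] head=3 tail=1 count=3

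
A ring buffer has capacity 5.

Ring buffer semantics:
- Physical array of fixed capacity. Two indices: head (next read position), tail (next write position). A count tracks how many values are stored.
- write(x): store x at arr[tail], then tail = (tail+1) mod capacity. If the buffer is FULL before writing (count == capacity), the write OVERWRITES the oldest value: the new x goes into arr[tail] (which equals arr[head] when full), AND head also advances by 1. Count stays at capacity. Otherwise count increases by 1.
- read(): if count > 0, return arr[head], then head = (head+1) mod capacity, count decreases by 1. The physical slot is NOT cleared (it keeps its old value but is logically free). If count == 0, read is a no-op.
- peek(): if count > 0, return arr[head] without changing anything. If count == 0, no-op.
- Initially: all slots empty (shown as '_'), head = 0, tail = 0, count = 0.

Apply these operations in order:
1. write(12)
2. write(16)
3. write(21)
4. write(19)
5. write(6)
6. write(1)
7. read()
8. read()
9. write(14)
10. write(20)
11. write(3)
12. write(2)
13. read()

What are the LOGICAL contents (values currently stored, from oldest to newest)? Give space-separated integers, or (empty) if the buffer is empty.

After op 1 (write(12)): arr=[12 _ _ _ _] head=0 tail=1 count=1
After op 2 (write(16)): arr=[12 16 _ _ _] head=0 tail=2 count=2
After op 3 (write(21)): arr=[12 16 21 _ _] head=0 tail=3 count=3
After op 4 (write(19)): arr=[12 16 21 19 _] head=0 tail=4 count=4
After op 5 (write(6)): arr=[12 16 21 19 6] head=0 tail=0 count=5
After op 6 (write(1)): arr=[1 16 21 19 6] head=1 tail=1 count=5
After op 7 (read()): arr=[1 16 21 19 6] head=2 tail=1 count=4
After op 8 (read()): arr=[1 16 21 19 6] head=3 tail=1 count=3
After op 9 (write(14)): arr=[1 14 21 19 6] head=3 tail=2 count=4
After op 10 (write(20)): arr=[1 14 20 19 6] head=3 tail=3 count=5
After op 11 (write(3)): arr=[1 14 20 3 6] head=4 tail=4 count=5
After op 12 (write(2)): arr=[1 14 20 3 2] head=0 tail=0 count=5
After op 13 (read()): arr=[1 14 20 3 2] head=1 tail=0 count=4

Answer: 14 20 3 2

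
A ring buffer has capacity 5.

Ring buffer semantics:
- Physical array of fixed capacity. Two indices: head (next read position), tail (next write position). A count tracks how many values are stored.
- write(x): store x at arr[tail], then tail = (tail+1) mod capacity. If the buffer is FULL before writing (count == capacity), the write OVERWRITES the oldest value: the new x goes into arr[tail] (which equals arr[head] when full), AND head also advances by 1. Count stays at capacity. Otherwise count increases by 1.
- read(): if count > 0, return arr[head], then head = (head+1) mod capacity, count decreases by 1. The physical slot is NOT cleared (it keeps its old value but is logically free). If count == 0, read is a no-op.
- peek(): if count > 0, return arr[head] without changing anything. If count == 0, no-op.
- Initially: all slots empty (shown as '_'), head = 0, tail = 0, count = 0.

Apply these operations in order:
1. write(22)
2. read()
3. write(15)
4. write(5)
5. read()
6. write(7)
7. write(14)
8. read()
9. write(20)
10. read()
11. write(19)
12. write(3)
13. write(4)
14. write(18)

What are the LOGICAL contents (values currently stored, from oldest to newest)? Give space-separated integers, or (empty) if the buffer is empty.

Answer: 20 19 3 4 18

Derivation:
After op 1 (write(22)): arr=[22 _ _ _ _] head=0 tail=1 count=1
After op 2 (read()): arr=[22 _ _ _ _] head=1 tail=1 count=0
After op 3 (write(15)): arr=[22 15 _ _ _] head=1 tail=2 count=1
After op 4 (write(5)): arr=[22 15 5 _ _] head=1 tail=3 count=2
After op 5 (read()): arr=[22 15 5 _ _] head=2 tail=3 count=1
After op 6 (write(7)): arr=[22 15 5 7 _] head=2 tail=4 count=2
After op 7 (write(14)): arr=[22 15 5 7 14] head=2 tail=0 count=3
After op 8 (read()): arr=[22 15 5 7 14] head=3 tail=0 count=2
After op 9 (write(20)): arr=[20 15 5 7 14] head=3 tail=1 count=3
After op 10 (read()): arr=[20 15 5 7 14] head=4 tail=1 count=2
After op 11 (write(19)): arr=[20 19 5 7 14] head=4 tail=2 count=3
After op 12 (write(3)): arr=[20 19 3 7 14] head=4 tail=3 count=4
After op 13 (write(4)): arr=[20 19 3 4 14] head=4 tail=4 count=5
After op 14 (write(18)): arr=[20 19 3 4 18] head=0 tail=0 count=5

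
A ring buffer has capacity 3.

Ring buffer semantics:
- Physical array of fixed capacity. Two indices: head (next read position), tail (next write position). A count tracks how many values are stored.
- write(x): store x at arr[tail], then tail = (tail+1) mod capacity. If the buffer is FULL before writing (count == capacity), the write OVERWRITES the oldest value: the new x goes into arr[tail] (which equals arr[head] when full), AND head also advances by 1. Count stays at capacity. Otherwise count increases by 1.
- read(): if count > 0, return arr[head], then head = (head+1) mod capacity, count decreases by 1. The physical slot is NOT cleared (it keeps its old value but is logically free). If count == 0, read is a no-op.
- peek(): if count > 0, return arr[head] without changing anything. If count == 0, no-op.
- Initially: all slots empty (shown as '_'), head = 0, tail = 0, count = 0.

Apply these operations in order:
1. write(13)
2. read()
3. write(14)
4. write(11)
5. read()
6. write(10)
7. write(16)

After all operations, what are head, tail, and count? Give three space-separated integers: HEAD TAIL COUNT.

Answer: 2 2 3

Derivation:
After op 1 (write(13)): arr=[13 _ _] head=0 tail=1 count=1
After op 2 (read()): arr=[13 _ _] head=1 tail=1 count=0
After op 3 (write(14)): arr=[13 14 _] head=1 tail=2 count=1
After op 4 (write(11)): arr=[13 14 11] head=1 tail=0 count=2
After op 5 (read()): arr=[13 14 11] head=2 tail=0 count=1
After op 6 (write(10)): arr=[10 14 11] head=2 tail=1 count=2
After op 7 (write(16)): arr=[10 16 11] head=2 tail=2 count=3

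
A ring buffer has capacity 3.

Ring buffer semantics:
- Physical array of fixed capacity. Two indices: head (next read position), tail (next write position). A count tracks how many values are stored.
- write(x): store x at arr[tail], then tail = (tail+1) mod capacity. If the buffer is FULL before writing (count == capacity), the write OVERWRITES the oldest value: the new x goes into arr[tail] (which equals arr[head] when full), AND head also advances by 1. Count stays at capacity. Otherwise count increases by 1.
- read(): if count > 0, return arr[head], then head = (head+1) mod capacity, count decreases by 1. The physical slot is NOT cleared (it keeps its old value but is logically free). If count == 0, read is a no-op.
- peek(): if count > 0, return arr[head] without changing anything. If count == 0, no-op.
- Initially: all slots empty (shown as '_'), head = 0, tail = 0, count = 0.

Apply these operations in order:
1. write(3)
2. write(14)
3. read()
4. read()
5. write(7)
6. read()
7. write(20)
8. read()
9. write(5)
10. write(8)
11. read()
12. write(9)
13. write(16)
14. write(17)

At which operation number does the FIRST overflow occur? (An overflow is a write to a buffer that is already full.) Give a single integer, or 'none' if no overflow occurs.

Answer: 14

Derivation:
After op 1 (write(3)): arr=[3 _ _] head=0 tail=1 count=1
After op 2 (write(14)): arr=[3 14 _] head=0 tail=2 count=2
After op 3 (read()): arr=[3 14 _] head=1 tail=2 count=1
After op 4 (read()): arr=[3 14 _] head=2 tail=2 count=0
After op 5 (write(7)): arr=[3 14 7] head=2 tail=0 count=1
After op 6 (read()): arr=[3 14 7] head=0 tail=0 count=0
After op 7 (write(20)): arr=[20 14 7] head=0 tail=1 count=1
After op 8 (read()): arr=[20 14 7] head=1 tail=1 count=0
After op 9 (write(5)): arr=[20 5 7] head=1 tail=2 count=1
After op 10 (write(8)): arr=[20 5 8] head=1 tail=0 count=2
After op 11 (read()): arr=[20 5 8] head=2 tail=0 count=1
After op 12 (write(9)): arr=[9 5 8] head=2 tail=1 count=2
After op 13 (write(16)): arr=[9 16 8] head=2 tail=2 count=3
After op 14 (write(17)): arr=[9 16 17] head=0 tail=0 count=3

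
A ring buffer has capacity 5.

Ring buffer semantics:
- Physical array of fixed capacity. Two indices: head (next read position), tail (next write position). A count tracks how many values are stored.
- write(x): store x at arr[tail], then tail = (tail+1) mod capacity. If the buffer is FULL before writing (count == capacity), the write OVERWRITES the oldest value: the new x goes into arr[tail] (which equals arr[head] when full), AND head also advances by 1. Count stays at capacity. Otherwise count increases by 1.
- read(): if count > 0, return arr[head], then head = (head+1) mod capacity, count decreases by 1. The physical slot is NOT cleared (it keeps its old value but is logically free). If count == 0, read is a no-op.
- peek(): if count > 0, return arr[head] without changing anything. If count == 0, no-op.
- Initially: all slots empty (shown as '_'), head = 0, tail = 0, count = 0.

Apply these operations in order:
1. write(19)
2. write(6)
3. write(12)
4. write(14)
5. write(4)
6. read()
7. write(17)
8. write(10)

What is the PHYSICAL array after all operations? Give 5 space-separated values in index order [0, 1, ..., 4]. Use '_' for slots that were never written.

Answer: 17 10 12 14 4

Derivation:
After op 1 (write(19)): arr=[19 _ _ _ _] head=0 tail=1 count=1
After op 2 (write(6)): arr=[19 6 _ _ _] head=0 tail=2 count=2
After op 3 (write(12)): arr=[19 6 12 _ _] head=0 tail=3 count=3
After op 4 (write(14)): arr=[19 6 12 14 _] head=0 tail=4 count=4
After op 5 (write(4)): arr=[19 6 12 14 4] head=0 tail=0 count=5
After op 6 (read()): arr=[19 6 12 14 4] head=1 tail=0 count=4
After op 7 (write(17)): arr=[17 6 12 14 4] head=1 tail=1 count=5
After op 8 (write(10)): arr=[17 10 12 14 4] head=2 tail=2 count=5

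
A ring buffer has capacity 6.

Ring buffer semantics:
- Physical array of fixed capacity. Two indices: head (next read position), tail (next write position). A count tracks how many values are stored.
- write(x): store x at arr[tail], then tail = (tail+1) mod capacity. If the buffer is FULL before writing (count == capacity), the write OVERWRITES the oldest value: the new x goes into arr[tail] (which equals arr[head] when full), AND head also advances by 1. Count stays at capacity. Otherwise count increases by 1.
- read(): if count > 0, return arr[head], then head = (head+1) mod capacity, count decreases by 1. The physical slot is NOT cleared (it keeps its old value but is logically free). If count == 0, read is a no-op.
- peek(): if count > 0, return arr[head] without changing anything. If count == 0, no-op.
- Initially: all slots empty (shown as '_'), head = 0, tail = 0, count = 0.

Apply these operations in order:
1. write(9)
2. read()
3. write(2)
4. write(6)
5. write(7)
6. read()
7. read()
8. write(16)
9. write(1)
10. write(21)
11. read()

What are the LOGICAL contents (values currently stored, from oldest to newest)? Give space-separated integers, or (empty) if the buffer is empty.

After op 1 (write(9)): arr=[9 _ _ _ _ _] head=0 tail=1 count=1
After op 2 (read()): arr=[9 _ _ _ _ _] head=1 tail=1 count=0
After op 3 (write(2)): arr=[9 2 _ _ _ _] head=1 tail=2 count=1
After op 4 (write(6)): arr=[9 2 6 _ _ _] head=1 tail=3 count=2
After op 5 (write(7)): arr=[9 2 6 7 _ _] head=1 tail=4 count=3
After op 6 (read()): arr=[9 2 6 7 _ _] head=2 tail=4 count=2
After op 7 (read()): arr=[9 2 6 7 _ _] head=3 tail=4 count=1
After op 8 (write(16)): arr=[9 2 6 7 16 _] head=3 tail=5 count=2
After op 9 (write(1)): arr=[9 2 6 7 16 1] head=3 tail=0 count=3
After op 10 (write(21)): arr=[21 2 6 7 16 1] head=3 tail=1 count=4
After op 11 (read()): arr=[21 2 6 7 16 1] head=4 tail=1 count=3

Answer: 16 1 21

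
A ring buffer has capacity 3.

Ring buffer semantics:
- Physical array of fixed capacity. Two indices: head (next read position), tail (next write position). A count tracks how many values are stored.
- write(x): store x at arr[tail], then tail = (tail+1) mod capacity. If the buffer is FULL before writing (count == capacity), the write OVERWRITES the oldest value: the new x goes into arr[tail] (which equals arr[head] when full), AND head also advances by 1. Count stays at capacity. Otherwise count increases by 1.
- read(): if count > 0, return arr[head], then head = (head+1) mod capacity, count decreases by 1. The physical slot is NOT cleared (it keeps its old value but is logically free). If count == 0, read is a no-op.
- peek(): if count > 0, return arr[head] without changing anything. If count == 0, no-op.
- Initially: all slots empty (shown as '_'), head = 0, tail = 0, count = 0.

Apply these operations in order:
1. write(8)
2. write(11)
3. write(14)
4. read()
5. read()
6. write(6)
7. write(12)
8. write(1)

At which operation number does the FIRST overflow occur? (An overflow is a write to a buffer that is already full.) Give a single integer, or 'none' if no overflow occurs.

After op 1 (write(8)): arr=[8 _ _] head=0 tail=1 count=1
After op 2 (write(11)): arr=[8 11 _] head=0 tail=2 count=2
After op 3 (write(14)): arr=[8 11 14] head=0 tail=0 count=3
After op 4 (read()): arr=[8 11 14] head=1 tail=0 count=2
After op 5 (read()): arr=[8 11 14] head=2 tail=0 count=1
After op 6 (write(6)): arr=[6 11 14] head=2 tail=1 count=2
After op 7 (write(12)): arr=[6 12 14] head=2 tail=2 count=3
After op 8 (write(1)): arr=[6 12 1] head=0 tail=0 count=3

Answer: 8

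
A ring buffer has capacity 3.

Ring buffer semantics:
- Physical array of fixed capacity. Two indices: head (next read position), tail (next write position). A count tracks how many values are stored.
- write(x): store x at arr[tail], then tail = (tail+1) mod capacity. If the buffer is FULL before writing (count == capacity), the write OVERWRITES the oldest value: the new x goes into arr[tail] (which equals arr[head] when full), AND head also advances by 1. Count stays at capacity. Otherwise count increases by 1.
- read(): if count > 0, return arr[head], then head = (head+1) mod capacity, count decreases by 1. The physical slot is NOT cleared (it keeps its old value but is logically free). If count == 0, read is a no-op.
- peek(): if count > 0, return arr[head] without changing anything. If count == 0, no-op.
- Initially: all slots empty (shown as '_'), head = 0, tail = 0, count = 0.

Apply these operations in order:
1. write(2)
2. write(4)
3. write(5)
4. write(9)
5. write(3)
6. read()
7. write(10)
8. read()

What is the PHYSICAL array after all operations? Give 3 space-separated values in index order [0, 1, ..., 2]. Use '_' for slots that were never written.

Answer: 9 3 10

Derivation:
After op 1 (write(2)): arr=[2 _ _] head=0 tail=1 count=1
After op 2 (write(4)): arr=[2 4 _] head=0 tail=2 count=2
After op 3 (write(5)): arr=[2 4 5] head=0 tail=0 count=3
After op 4 (write(9)): arr=[9 4 5] head=1 tail=1 count=3
After op 5 (write(3)): arr=[9 3 5] head=2 tail=2 count=3
After op 6 (read()): arr=[9 3 5] head=0 tail=2 count=2
After op 7 (write(10)): arr=[9 3 10] head=0 tail=0 count=3
After op 8 (read()): arr=[9 3 10] head=1 tail=0 count=2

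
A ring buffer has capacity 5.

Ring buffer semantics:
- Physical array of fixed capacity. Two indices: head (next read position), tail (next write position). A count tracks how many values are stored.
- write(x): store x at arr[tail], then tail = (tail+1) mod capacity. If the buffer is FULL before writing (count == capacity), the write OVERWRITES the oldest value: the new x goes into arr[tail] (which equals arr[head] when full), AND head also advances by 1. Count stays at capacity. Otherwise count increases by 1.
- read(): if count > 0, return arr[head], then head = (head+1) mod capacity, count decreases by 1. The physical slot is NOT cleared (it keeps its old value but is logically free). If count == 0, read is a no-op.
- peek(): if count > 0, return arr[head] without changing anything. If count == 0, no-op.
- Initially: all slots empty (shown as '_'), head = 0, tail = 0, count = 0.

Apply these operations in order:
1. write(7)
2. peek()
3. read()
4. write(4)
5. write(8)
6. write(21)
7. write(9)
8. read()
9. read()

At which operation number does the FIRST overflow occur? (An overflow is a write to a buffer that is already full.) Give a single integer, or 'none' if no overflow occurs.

Answer: none

Derivation:
After op 1 (write(7)): arr=[7 _ _ _ _] head=0 tail=1 count=1
After op 2 (peek()): arr=[7 _ _ _ _] head=0 tail=1 count=1
After op 3 (read()): arr=[7 _ _ _ _] head=1 tail=1 count=0
After op 4 (write(4)): arr=[7 4 _ _ _] head=1 tail=2 count=1
After op 5 (write(8)): arr=[7 4 8 _ _] head=1 tail=3 count=2
After op 6 (write(21)): arr=[7 4 8 21 _] head=1 tail=4 count=3
After op 7 (write(9)): arr=[7 4 8 21 9] head=1 tail=0 count=4
After op 8 (read()): arr=[7 4 8 21 9] head=2 tail=0 count=3
After op 9 (read()): arr=[7 4 8 21 9] head=3 tail=0 count=2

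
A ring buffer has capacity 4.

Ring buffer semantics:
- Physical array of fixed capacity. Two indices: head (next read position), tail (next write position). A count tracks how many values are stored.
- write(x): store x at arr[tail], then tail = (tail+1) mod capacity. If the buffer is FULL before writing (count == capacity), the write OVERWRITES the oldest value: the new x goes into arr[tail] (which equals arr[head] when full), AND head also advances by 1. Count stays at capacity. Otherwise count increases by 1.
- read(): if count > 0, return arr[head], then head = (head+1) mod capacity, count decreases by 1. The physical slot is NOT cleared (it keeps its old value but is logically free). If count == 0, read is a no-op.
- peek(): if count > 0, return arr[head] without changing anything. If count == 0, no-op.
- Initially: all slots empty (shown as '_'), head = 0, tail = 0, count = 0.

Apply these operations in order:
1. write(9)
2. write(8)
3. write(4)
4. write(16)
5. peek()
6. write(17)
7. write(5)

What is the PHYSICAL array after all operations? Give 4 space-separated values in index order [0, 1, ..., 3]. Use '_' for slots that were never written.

Answer: 17 5 4 16

Derivation:
After op 1 (write(9)): arr=[9 _ _ _] head=0 tail=1 count=1
After op 2 (write(8)): arr=[9 8 _ _] head=0 tail=2 count=2
After op 3 (write(4)): arr=[9 8 4 _] head=0 tail=3 count=3
After op 4 (write(16)): arr=[9 8 4 16] head=0 tail=0 count=4
After op 5 (peek()): arr=[9 8 4 16] head=0 tail=0 count=4
After op 6 (write(17)): arr=[17 8 4 16] head=1 tail=1 count=4
After op 7 (write(5)): arr=[17 5 4 16] head=2 tail=2 count=4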